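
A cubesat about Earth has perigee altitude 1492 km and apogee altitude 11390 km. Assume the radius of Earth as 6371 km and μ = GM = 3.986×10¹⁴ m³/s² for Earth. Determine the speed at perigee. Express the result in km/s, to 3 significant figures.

r_p = 6371 + 1492 = 7863.0 km = 7.8630×10⁶ m.
r_a = 6371 + 11390 = 17761 km = 1.7761×10⁷ m.
Semi-major axis a = (r_p + r_a)/2 = 12812 km = 1.281×10⁷ m.
Vis-viva: v² = μ(2/r − 1/a) = 3.986×10¹⁴ × (2.544×10⁻⁷ − 7.805×10⁻⁸) = 7.027×10⁷ m²/s².
v = 8383 m/s = 8.383 km/s.

v ≈ 8.38 km/s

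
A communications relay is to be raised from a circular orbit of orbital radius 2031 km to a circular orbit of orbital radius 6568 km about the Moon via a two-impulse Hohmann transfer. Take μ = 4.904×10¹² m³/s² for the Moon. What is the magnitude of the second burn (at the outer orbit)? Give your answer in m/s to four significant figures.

r₁ = 2031 km = 2.031×10⁶ m.
r₂ = 6568 km = 6.568×10⁶ m.
Transfer ellipse a_t = (r₁ + r₂)/2 = 4.300×10⁶ m.
At r₁: circular v_c1 = √(μ/r₁) = 1554 m/s; transfer-perilune v_p = √[μ(2/r₁ − 1/a_t)] = 1921 m/s.
At r₂: circular v_c2 = √(μ/r₂) = 864.1 m/s; transfer-apolune v_a = √[μ(2/r₂ − 1/a_t)] = 593.9 m/s.
Δv₂ = v_c2 − v_a = 270.2 m/s.

Δv ≈ 270.2 m/s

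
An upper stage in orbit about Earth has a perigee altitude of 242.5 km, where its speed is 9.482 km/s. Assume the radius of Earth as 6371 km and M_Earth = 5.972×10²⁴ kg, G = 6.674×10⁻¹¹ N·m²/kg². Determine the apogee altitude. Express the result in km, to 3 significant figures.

apogee altitude ≈ 13000 km

μ = GM = 6.674×10⁻¹¹ × 5.972×10²⁴ = 3.986×10¹⁴ m³/s².
r_p = 6371 + 242.5 = 6613.5 km = 6.614×10⁶ m.
Specific energy ε = v²/2 − μ/r = -1.531×10⁷ J/kg, so a = −μ/(2ε) = 1.301×10⁷ m.
The apsides satisfy r_p + r_a = 2a, so the apogee radius is 2a − r_p = 1.942×10⁷ m = 19416 km.
Apogee altitude = 19416 − 6371 = 13045 km.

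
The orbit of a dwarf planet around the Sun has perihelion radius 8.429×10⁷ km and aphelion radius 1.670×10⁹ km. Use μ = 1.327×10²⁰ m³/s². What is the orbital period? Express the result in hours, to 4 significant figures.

T ≈ 124500 hours

Semi-major axis a = (r_p + r_a)/2 = (8.4290×10⁷ + 1.6700×10⁹)/2 = 8.7714×10⁸ km = 8.771×10¹¹ m.
By Kepler's third law T = 2π√(a³/μ) = 2π × 7.131×10⁷ = 4.481×10⁸ s.
= 1.245×10⁵ hours.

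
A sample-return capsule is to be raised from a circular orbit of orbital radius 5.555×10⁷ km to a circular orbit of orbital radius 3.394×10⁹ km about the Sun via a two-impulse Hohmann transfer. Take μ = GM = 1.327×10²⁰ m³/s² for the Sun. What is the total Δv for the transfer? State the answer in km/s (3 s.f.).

Δv_total ≈ 24.8 km/s

r₁ = 5.555×10⁷ km = 5.555×10¹⁰ m.
r₂ = 3.394×10⁹ km = 3.394×10¹² m.
Transfer ellipse a_t = (r₁ + r₂)/2 = 1.725×10¹² m.
At r₁: circular v_c1 = √(μ/r₁) = 48880 m/s; transfer-perihelion v_p = √[μ(2/r₁ − 1/a_t)] = 68560 m/s.
Δv₁ = v_p − v_c1 = 19690 m/s.
At r₂: circular v_c2 = √(μ/r₂) = 6253 m/s; transfer-aphelion v_a = √[μ(2/r₂ − 1/a_t)] = 1122 m/s.
Δv₂ = v_c2 − v_a = 5131 m/s.
Total Δv = Δv₁ + Δv₂ = 24820 m/s = 24.82 km/s.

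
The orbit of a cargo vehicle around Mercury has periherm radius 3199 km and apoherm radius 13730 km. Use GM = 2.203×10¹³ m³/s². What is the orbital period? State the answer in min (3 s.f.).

Semi-major axis a = (r_p + r_a)/2 = (3199.0 + 13730)/2 = 8464.5 km = 8.464×10⁶ m.
By Kepler's third law T = 2π√(a³/μ) = 2π × 5.247×10³ = 3.297×10⁴ s.
= 549.4 min.

T ≈ 549 min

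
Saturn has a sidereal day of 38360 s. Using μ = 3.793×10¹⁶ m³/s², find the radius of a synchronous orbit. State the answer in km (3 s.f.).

A synchronous orbit has period T, so by Kepler's third law a = (μT²/4π²)^(1/3).
μT²/4π² = 3.793×10¹⁶ × (3.836×10⁴)² / 39.48 = 1.414×10²⁴ m³.
a = 1.122×10⁸ m = 1.1223×10⁵ km.

r_sync ≈ 1.12×10⁵ km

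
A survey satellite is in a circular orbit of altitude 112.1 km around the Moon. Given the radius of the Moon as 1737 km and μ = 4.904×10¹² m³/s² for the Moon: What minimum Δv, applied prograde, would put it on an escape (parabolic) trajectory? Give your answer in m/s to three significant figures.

r = 1737 + 112.1 = 1849.1 km = 1.8491×10⁶ m.
Circular speed v_c = √(μ/r) = 1629 m/s.
Escape speed v_esc = √(2μ/r) = √2 × v_c = 2303 m/s.
Δv = v_esc − v_c = 674.6 m/s.

Δv ≈ 675 m/s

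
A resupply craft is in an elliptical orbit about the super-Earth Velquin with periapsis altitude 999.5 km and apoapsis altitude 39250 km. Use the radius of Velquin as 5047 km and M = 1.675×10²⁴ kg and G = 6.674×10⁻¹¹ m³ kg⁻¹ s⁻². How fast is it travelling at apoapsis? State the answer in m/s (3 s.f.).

μ = GM = 6.674×10⁻¹¹ × 1.675×10²⁴ = 1.118×10¹⁴ m³/s².
r_p = 5047 + 999.5 = 6046.5 km = 6.0465×10⁶ m.
r_a = 5047 + 39250 = 44297 km = 4.4297×10⁷ m.
Semi-major axis a = (r_p + r_a)/2 = 25172 km = 2.517×10⁷ m.
Vis-viva: v² = μ(2/r − 1/a) = 1.118×10¹⁴ × (4.515×10⁻⁸ − 3.973×10⁻⁸) = 6.062×10⁵ m²/s².
v = 778.6 m/s.

v ≈ 779 m/s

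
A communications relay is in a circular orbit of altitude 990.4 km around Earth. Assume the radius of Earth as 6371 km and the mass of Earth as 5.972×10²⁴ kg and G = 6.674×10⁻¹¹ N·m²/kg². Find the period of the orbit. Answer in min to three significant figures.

T ≈ 105 min

μ = GM = 6.674×10⁻¹¹ × 5.972×10²⁴ = 3.986×10¹⁴ m³/s².
r = 6371 + 990.4 = 7361.4 km = 7.3614×10⁶ m.
Kepler's third law: T = 2π√(r³/μ) = 2π√((7.361×10⁶)³ / 3.986×10¹⁴).
r³/μ = 1.001×10⁶ s², so T = 2π × 1.000×10³ = 6.286×10³ s.
Converting: 6.286×10³ s ÷ 60.00 = 104.8 min.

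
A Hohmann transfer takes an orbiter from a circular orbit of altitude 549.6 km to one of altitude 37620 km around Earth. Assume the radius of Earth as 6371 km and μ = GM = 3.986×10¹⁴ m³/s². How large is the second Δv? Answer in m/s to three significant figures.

r₁ = 6371 + 549.6 = 6920.6 km = 6.9206×10⁶ m.
r₂ = 6371 + 37620 = 43991 km = 4.3991×10⁷ m.
Transfer ellipse a_t = (r₁ + r₂)/2 = 2.546×10⁷ m.
At r₁: circular v_c1 = √(μ/r₁) = 7589 m/s; transfer-perigee v_p = √[μ(2/r₁ − 1/a_t)] = 9977 m/s.
At r₂: circular v_c2 = √(μ/r₂) = 3010 m/s; transfer-apogee v_a = √[μ(2/r₂ − 1/a_t)] = 1570 m/s.
Δv₂ = v_c2 − v_a = 1441 m/s.

Δv ≈ 1440 m/s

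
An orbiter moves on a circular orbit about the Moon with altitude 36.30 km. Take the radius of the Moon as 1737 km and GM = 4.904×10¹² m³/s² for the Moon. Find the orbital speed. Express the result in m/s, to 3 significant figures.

v ≈ 1660 m/s

r = 1737 + 36.30 = 1773.3 km = 1.7733×10⁶ m.
For a circular orbit v = √(μ/r) = √(4.904×10¹² / 1.773×10⁶) = √(2.765×10⁶) = 1663 m/s.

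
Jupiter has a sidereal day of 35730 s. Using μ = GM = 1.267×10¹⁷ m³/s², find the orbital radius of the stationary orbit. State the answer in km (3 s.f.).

A synchronous orbit has period T, so by Kepler's third law a = (μT²/4π²)^(1/3).
μT²/4π² = 1.267×10¹⁷ × (3.573×10⁴)² / 39.48 = 4.097×10²⁴ m³.
a = 1.600×10⁸ m = 1.6002×10⁵ km.

r_sync ≈ 1.60×10⁵ km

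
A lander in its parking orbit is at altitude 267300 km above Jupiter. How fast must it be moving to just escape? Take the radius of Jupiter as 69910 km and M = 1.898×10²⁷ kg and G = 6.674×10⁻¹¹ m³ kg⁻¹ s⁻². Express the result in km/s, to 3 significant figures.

μ = GM = 6.674×10⁻¹¹ × 1.898×10²⁷ = 1.267×10¹⁷ m³/s².
r = 69910 + 267300 = 337210 km = 3.3721×10⁸ m.
Escape speed v_esc = √(2μ/r) = √(2 × 1.267×10¹⁷ / 3.372×10⁸) = √(7.513×10⁸) = 27410 m/s.
= 27.41 km/s.

v_esc ≈ 27.4 km/s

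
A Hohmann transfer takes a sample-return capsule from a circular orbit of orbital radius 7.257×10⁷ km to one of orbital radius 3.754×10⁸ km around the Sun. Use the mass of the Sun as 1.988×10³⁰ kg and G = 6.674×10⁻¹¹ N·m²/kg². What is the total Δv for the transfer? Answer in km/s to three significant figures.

μ = GM = 6.674×10⁻¹¹ × 1.988×10³⁰ = 1.327×10²⁰ m³/s².
r₁ = 7.257×10⁷ km = 7.257×10¹⁰ m.
r₂ = 3.754×10⁸ km = 3.754×10¹¹ m.
Transfer ellipse a_t = (r₁ + r₂)/2 = 2.240×10¹¹ m.
At r₁: circular v_c1 = √(μ/r₁) = 42760 m/s; transfer-perihelion v_p = √[μ(2/r₁ − 1/a_t)] = 55360 m/s.
Δv₁ = v_p − v_c1 = 12600 m/s.
At r₂: circular v_c2 = √(μ/r₂) = 18800 m/s; transfer-aphelion v_a = √[μ(2/r₂ − 1/a_t)] = 10700 m/s.
Δv₂ = v_c2 − v_a = 8099 m/s.
Total Δv = Δv₁ + Δv₂ = 20700 m/s = 20.70 km/s.

Δv_total ≈ 20.7 km/s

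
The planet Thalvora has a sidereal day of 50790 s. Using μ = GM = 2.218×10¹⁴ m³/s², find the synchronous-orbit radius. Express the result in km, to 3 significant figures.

r_sync ≈ 24400 km

A synchronous orbit has period T, so by Kepler's third law a = (μT²/4π²)^(1/3).
μT²/4π² = 2.218×10¹⁴ × (5.079×10⁴)² / 39.48 = 1.449×10²² m³.
a = 2.438×10⁷ m = 24381 km.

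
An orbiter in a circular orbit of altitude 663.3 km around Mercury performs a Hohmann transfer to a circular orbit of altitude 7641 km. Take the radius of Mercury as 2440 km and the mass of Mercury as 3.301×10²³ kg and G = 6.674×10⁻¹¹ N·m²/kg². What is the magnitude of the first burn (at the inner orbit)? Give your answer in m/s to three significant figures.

Δv ≈ 630 m/s

μ = GM = 6.674×10⁻¹¹ × 3.301×10²³ = 2.203×10¹³ m³/s².
r₁ = 2440 + 663.3 = 3103.3 km = 3.1033×10⁶ m.
r₂ = 2440 + 7641 = 10081 km = 1.0081×10⁷ m.
Transfer ellipse a_t = (r₁ + r₂)/2 = 6.592×10⁶ m.
At r₁: circular v_c1 = √(μ/r₁) = 2664 m/s; transfer-periherm v_p = √[μ(2/r₁ − 1/a_t)] = 3295 m/s.
Δv₁ = v_p − v_c1 = 630.5 m/s.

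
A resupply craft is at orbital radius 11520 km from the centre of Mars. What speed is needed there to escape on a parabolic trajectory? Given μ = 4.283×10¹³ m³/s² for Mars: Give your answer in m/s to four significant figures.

v_esc ≈ 2727 m/s

r = 11520 km = 1.152×10⁷ m.
Escape speed v_esc = √(2μ/r) = √(2 × 4.283×10¹³ / 1.152×10⁷) = √(7.436×10⁶) = 2727 m/s.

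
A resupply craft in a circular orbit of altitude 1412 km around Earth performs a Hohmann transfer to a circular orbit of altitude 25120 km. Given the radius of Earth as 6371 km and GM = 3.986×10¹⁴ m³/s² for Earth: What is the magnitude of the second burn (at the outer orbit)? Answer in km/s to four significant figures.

Δv ≈ 1.318 km/s

r₁ = 6371 + 1412 = 7783.0 km = 7.7830×10⁶ m.
r₂ = 6371 + 25120 = 31491 km = 3.1491×10⁷ m.
Transfer ellipse a_t = (r₁ + r₂)/2 = 1.964×10⁷ m.
At r₁: circular v_c1 = √(μ/r₁) = 7156 m/s; transfer-perigee v_p = √[μ(2/r₁ − 1/a_t)] = 9063 m/s.
At r₂: circular v_c2 = √(μ/r₂) = 3558 m/s; transfer-apogee v_a = √[μ(2/r₂ − 1/a_t)] = 2240 m/s.
Δv₂ = v_c2 − v_a = 1318 m/s.
= 1.318 km/s.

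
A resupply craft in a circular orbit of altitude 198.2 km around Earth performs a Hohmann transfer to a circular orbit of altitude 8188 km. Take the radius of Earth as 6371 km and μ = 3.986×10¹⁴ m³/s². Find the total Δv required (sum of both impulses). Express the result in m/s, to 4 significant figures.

r₁ = 6371 + 198.2 = 6569.2 km = 6.5692×10⁶ m.
r₂ = 6371 + 8188 = 14559 km = 1.4559×10⁷ m.
Transfer ellipse a_t = (r₁ + r₂)/2 = 1.056×10⁷ m.
At r₁: circular v_c1 = √(μ/r₁) = 7790 m/s; transfer-perigee v_p = √[μ(2/r₁ − 1/a_t)] = 9145 m/s.
Δv₁ = v_p − v_c1 = 1355 m/s.
At r₂: circular v_c2 = √(μ/r₂) = 5232 m/s; transfer-apogee v_a = √[μ(2/r₂ − 1/a_t)] = 4126 m/s.
Δv₂ = v_c2 − v_a = 1106 m/s.
Total Δv = Δv₁ + Δv₂ = 2461 m/s.

Δv_total ≈ 2461 m/s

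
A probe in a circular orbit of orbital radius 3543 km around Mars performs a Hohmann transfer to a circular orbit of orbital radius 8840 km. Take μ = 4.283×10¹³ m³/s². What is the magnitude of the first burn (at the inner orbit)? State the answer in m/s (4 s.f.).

Δv ≈ 677.6 m/s

r₁ = 3543 km = 3.543×10⁶ m.
r₂ = 8840 km = 8.840×10⁶ m.
Transfer ellipse a_t = (r₁ + r₂)/2 = 6.192×10⁶ m.
At r₁: circular v_c1 = √(μ/r₁) = 3477 m/s; transfer-periapsis v_p = √[μ(2/r₁ − 1/a_t)] = 4154 m/s.
Δv₁ = v_p − v_c1 = 677.6 m/s.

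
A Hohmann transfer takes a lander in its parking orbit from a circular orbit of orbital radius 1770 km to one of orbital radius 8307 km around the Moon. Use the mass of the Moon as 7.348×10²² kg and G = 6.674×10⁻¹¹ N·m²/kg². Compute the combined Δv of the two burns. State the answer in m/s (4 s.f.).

Δv_total ≈ 785.7 m/s

μ = GM = 6.674×10⁻¹¹ × 7.348×10²² = 4.904×10¹² m³/s².
r₁ = 1770 km = 1.770×10⁶ m.
r₂ = 8307 km = 8.307×10⁶ m.
Transfer ellipse a_t = (r₁ + r₂)/2 = 5.038×10⁶ m.
At r₁: circular v_c1 = √(μ/r₁) = 1665 m/s; transfer-perilune v_p = √[μ(2/r₁ − 1/a_t)] = 2137 m/s.
Δv₁ = v_p − v_c1 = 472.8 m/s.
At r₂: circular v_c2 = √(μ/r₂) = 768.3 m/s; transfer-apolune v_a = √[μ(2/r₂ − 1/a_t)] = 455.4 m/s.
Δv₂ = v_c2 − v_a = 312.9 m/s.
Total Δv = Δv₁ + Δv₂ = 785.7 m/s.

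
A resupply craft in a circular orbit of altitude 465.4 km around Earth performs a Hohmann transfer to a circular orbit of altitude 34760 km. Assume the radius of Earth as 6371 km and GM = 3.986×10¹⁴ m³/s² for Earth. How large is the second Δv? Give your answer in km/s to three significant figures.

Δv ≈ 1.45 km/s

r₁ = 6371 + 465.4 = 6836.4 km = 6.8364×10⁶ m.
r₂ = 6371 + 34760 = 41131 km = 4.1131×10⁷ m.
Transfer ellipse a_t = (r₁ + r₂)/2 = 2.398×10⁷ m.
At r₁: circular v_c1 = √(μ/r₁) = 7636 m/s; transfer-perigee v_p = √[μ(2/r₁ − 1/a_t)] = 10000 m/s.
At r₂: circular v_c2 = √(μ/r₂) = 3113 m/s; transfer-apogee v_a = √[μ(2/r₂ − 1/a_t)] = 1662 m/s.
Δv₂ = v_c2 − v_a = 1451 m/s.
= 1.451 km/s.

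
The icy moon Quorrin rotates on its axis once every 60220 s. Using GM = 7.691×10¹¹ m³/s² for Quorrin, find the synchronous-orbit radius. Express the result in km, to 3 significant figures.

A synchronous orbit has period T, so by Kepler's third law a = (μT²/4π²)^(1/3).
μT²/4π² = 7.691×10¹¹ × (6.022×10⁴)² / 39.48 = 7.065×10¹⁹ m³.
a = 4.134×10⁶ m = 4134.0 km.

r_sync ≈ 4130 km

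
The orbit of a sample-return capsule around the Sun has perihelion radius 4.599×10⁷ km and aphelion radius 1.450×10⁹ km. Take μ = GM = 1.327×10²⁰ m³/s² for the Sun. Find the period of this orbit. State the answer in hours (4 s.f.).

Semi-major axis a = (r_p + r_a)/2 = (4.5990×10⁷ + 1.4500×10⁹)/2 = 7.4800×10⁸ km = 7.480×10¹¹ m.
By Kepler's third law T = 2π√(a³/μ) = 2π × 5.616×10⁷ = 3.529×10⁸ s.
= 98010 hours.

T ≈ 98010 hours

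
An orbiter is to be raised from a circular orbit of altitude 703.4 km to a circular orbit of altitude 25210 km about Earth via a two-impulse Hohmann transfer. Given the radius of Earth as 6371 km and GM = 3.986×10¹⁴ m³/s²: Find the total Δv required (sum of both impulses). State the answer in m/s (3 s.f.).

Δv_total ≈ 3490 m/s

r₁ = 6371 + 703.4 = 7074.4 km = 7.0744×10⁶ m.
r₂ = 6371 + 25210 = 31581 km = 3.1581×10⁷ m.
Transfer ellipse a_t = (r₁ + r₂)/2 = 1.933×10⁷ m.
At r₁: circular v_c1 = √(μ/r₁) = 7506 m/s; transfer-perigee v_p = √[μ(2/r₁ − 1/a_t)] = 9595 m/s.
Δv₁ = v_p − v_c1 = 2089 m/s.
At r₂: circular v_c2 = √(μ/r₂) = 3553 m/s; transfer-apogee v_a = √[μ(2/r₂ − 1/a_t)] = 2149 m/s.
Δv₂ = v_c2 − v_a = 1403 m/s.
Total Δv = Δv₁ + Δv₂ = 3492 m/s.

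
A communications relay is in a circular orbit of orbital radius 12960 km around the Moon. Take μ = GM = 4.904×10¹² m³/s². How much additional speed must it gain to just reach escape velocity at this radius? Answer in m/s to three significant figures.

r = 12960 km = 1.296×10⁷ m.
Circular speed v_c = √(μ/r) = 615.1 m/s.
Escape speed v_esc = √(2μ/r) = √2 × v_c = 869.9 m/s.
Δv = v_esc − v_c = 254.8 m/s.

Δv ≈ 255 m/s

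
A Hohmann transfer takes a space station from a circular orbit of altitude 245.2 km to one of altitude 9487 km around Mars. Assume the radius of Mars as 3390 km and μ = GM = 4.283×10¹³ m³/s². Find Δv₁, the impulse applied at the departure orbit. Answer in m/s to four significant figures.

Δv ≈ 854.3 m/s

r₁ = 3390 + 245.2 = 3635.2 km = 3.6352×10⁶ m.
r₂ = 3390 + 9487 = 12877 km = 1.2877×10⁷ m.
Transfer ellipse a_t = (r₁ + r₂)/2 = 8.256×10⁶ m.
At r₁: circular v_c1 = √(μ/r₁) = 3432 m/s; transfer-periapsis v_p = √[μ(2/r₁ − 1/a_t)] = 4287 m/s.
Δv₁ = v_p − v_c1 = 854.3 m/s.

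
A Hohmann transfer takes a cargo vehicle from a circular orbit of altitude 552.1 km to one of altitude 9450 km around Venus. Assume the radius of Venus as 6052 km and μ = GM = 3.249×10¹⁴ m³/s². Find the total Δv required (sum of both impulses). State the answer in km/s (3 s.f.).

r₁ = 6052 + 552.1 = 6604.1 km = 6.6041×10⁶ m.
r₂ = 6052 + 9450 = 15502 km = 1.5502×10⁷ m.
Transfer ellipse a_t = (r₁ + r₂)/2 = 1.105×10⁷ m.
At r₁: circular v_c1 = √(μ/r₁) = 7014 m/s; transfer-periapsis v_p = √[μ(2/r₁ − 1/a_t)] = 8307 m/s.
Δv₁ = v_p − v_c1 = 1293 m/s.
At r₂: circular v_c2 = √(μ/r₂) = 4578 m/s; transfer-apoapsis v_a = √[μ(2/r₂ − 1/a_t)] = 3539 m/s.
Δv₂ = v_c2 − v_a = 1039 m/s.
Total Δv = Δv₁ + Δv₂ = 2332 m/s = 2.332 km/s.

Δv_total ≈ 2.33 km/s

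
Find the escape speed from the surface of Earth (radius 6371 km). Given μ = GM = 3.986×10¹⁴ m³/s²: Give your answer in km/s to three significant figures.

r = R = 6.371×10⁶ m.
Escape speed v_esc = √(2μ/r) = √(2 × 3.986×10¹⁴ / 6.371×10⁶) = √(1.251×10⁸) = 11190 m/s.
= 11.19 km/s.

v_esc ≈ 11.2 km/s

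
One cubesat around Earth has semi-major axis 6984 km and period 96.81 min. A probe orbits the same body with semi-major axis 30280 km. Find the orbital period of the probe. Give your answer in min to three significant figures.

Kepler's third law: T² ∝ a³, so T₂ = T₁ (a₂/a₁)^(3/2).
a₂/a₁ = 4.336, (a₂/a₁)^(3/2) = 9.028.
T₂ = 96.81 × 9.028 = 874.0 min.

T₂ ≈ 874 min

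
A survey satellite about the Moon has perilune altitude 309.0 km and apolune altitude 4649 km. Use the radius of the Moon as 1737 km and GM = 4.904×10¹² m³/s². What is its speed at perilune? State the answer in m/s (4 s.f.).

r_p = 1737 + 309.0 = 2046.0 km = 2.0460×10⁶ m.
r_a = 1737 + 4649 = 6386.0 km = 6.3860×10⁶ m.
Semi-major axis a = (r_p + r_a)/2 = 4216.0 km = 4.216×10⁶ m.
Vis-viva: v² = μ(2/r − 1/a) = 4.904×10¹² × (9.775×10⁻⁷ − 2.372×10⁻⁷) = 3.631×10⁶ m²/s².
v = 1905 m/s.

v ≈ 1905 m/s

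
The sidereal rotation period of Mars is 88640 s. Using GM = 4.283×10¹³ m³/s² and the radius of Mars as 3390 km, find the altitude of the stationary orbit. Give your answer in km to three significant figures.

A synchronous orbit has period T, so by Kepler's third law a = (μT²/4π²)^(1/3).
μT²/4π² = 4.283×10¹³ × (8.864×10⁴)² / 39.48 = 8.524×10²¹ m³.
a = 2.043×10⁷ m = 20428 km.
Altitude h = a − R = 20428 − 3390 = 17038 km.

h_sync ≈ 17000 km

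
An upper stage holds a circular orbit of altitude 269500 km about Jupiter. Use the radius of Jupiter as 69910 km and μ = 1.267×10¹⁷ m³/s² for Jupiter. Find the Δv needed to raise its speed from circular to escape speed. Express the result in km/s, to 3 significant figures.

r = 69910 + 269500 = 339410 km = 3.3941×10⁸ m.
Circular speed v_c = √(μ/r) = 19320 m/s.
Escape speed v_esc = √(2μ/r) = √2 × v_c = 27320 m/s.
Δv = v_esc − v_c = 8003 m/s = 8.003 km/s.

Δv ≈ 8.00 km/s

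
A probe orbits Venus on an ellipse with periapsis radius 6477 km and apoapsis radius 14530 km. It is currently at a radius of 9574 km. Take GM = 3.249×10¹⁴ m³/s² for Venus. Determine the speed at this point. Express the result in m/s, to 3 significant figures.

v ≈ 6080 m/s

Semi-major axis a = (r_p + r_a)/2 = 10504 km = 1.050×10⁷ m.
Vis-viva: v² = μ(2/r − 1/a) = 3.249×10¹⁴ × (2.089×10⁻⁷ − 9.521×10⁻⁸) = 3.694×10⁷ m²/s².
v = 6078 m/s.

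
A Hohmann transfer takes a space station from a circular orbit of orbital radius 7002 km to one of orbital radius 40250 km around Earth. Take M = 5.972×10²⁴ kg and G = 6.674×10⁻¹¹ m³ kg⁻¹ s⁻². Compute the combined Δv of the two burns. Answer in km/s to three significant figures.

Δv_total ≈ 3.74 km/s

μ = GM = 6.674×10⁻¹¹ × 5.972×10²⁴ = 3.986×10¹⁴ m³/s².
r₁ = 7002 km = 7.002×10⁶ m.
r₂ = 40250 km = 4.025×10⁷ m.
Transfer ellipse a_t = (r₁ + r₂)/2 = 2.363×10⁷ m.
At r₁: circular v_c1 = √(μ/r₁) = 7545 m/s; transfer-perigee v_p = √[μ(2/r₁ − 1/a_t)] = 9848 m/s.
Δv₁ = v_p − v_c1 = 2303 m/s.
At r₂: circular v_c2 = √(μ/r₂) = 3147 m/s; transfer-apogee v_a = √[μ(2/r₂ − 1/a_t)] = 1713 m/s.
Δv₂ = v_c2 − v_a = 1434 m/s.
Total Δv = Δv₁ + Δv₂ = 3737 m/s = 3.737 km/s.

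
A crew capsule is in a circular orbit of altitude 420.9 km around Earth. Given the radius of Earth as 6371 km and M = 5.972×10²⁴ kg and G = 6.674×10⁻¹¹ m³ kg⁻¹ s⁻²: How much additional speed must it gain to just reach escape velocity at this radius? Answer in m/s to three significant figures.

Δv ≈ 3170 m/s

μ = GM = 6.674×10⁻¹¹ × 5.972×10²⁴ = 3.986×10¹⁴ m³/s².
r = 6371 + 420.9 = 6791.9 km = 6.7919×10⁶ m.
Circular speed v_c = √(μ/r) = 7661 m/s.
Escape speed v_esc = √(2μ/r) = √2 × v_c = 10830 m/s.
Δv = v_esc − v_c = 3173 m/s.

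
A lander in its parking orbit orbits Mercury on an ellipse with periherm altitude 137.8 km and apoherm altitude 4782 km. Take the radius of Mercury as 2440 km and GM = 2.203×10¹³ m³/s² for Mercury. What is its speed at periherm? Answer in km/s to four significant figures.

v ≈ 3.549 km/s

r_p = 2440 + 137.8 = 2577.8 km = 2.5778×10⁶ m.
r_a = 2440 + 4782 = 7222.0 km = 7.2220×10⁶ m.
Semi-major axis a = (r_p + r_a)/2 = 4899.9 km = 4.900×10⁶ m.
Vis-viva: v² = μ(2/r − 1/a) = 2.203×10¹³ × (7.759×10⁻⁷ − 2.041×10⁻⁷) = 1.260×10⁷ m²/s².
v = 3549 m/s = 3.549 km/s.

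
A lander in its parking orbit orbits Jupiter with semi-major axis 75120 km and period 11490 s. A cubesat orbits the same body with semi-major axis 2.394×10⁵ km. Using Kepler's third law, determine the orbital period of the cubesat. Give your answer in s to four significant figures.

Kepler's third law: T² ∝ a³, so T₂ = T₁ (a₂/a₁)^(3/2).
a₂/a₁ = 3.187, (a₂/a₁)^(3/2) = 5.689.
T₂ = 11490 × 5.689 = 65370 s.

T₂ ≈ 65370 s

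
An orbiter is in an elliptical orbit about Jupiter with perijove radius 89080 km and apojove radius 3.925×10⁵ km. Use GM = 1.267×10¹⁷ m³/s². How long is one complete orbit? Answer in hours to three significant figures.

Semi-major axis a = (r_p + r_a)/2 = (89080 + 3.9250×10⁵)/2 = 2.4079×10⁵ km = 2.408×10⁸ m.
By Kepler's third law T = 2π√(a³/μ) = 2π × 1.050×10⁴ = 6.596×10⁴ s.
= 18.32 hours.

T ≈ 18.3 hours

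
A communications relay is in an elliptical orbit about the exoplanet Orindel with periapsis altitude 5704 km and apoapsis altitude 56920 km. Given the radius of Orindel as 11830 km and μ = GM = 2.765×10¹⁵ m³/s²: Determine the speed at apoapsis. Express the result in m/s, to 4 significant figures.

v ≈ 4043 m/s

r_p = 11830 + 5704 = 17534 km = 1.7534×10⁷ m.
r_a = 11830 + 56920 = 68750 km = 6.8750×10⁷ m.
Semi-major axis a = (r_p + r_a)/2 = 43142 km = 4.314×10⁷ m.
Vis-viva: v² = μ(2/r − 1/a) = 2.765×10¹⁵ × (2.909×10⁻⁸ − 2.318×10⁻⁸) = 1.635×10⁷ m²/s².
v = 4043 m/s.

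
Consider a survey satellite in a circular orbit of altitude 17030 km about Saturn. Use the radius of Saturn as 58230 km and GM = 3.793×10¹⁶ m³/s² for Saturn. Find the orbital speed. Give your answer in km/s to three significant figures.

v ≈ 22.4 km/s

r = 58230 + 17030 = 75260 km = 7.5260×10⁷ m.
For a circular orbit v = √(μ/r) = √(3.793×10¹⁶ / 7.526×10⁷) = √(5.040×10⁸) = 22450 m/s.
That is 22.45 km/s.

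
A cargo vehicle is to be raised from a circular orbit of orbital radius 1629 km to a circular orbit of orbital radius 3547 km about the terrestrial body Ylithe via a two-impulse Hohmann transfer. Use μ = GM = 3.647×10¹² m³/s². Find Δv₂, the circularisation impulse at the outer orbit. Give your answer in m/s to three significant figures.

r₁ = 1629 km = 1.629×10⁶ m.
r₂ = 3547 km = 3.547×10⁶ m.
Transfer ellipse a_t = (r₁ + r₂)/2 = 2.588×10⁶ m.
At r₁: circular v_c1 = √(μ/r₁) = 1496 m/s; transfer-periapsis v_p = √[μ(2/r₁ − 1/a_t)] = 1752 m/s.
At r₂: circular v_c2 = √(μ/r₂) = 1014 m/s; transfer-apoapsis v_a = √[μ(2/r₂ − 1/a_t)] = 804.5 m/s.
Δv₂ = v_c2 − v_a = 209.5 m/s.

Δv ≈ 210 m/s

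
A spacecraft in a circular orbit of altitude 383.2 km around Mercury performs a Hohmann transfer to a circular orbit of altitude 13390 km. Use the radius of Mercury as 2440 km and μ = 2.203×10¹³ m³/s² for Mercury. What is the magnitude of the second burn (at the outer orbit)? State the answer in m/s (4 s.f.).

r₁ = 2440 + 383.2 = 2823.2 km = 2.8232×10⁶ m.
r₂ = 2440 + 13390 = 15830 km = 1.5830×10⁷ m.
Transfer ellipse a_t = (r₁ + r₂)/2 = 9.327×10⁶ m.
At r₁: circular v_c1 = √(μ/r₁) = 2793 m/s; transfer-periherm v_p = √[μ(2/r₁ − 1/a_t)] = 3639 m/s.
At r₂: circular v_c2 = √(μ/r₂) = 1180 m/s; transfer-apoherm v_a = √[μ(2/r₂ − 1/a_t)] = 649.0 m/s.
Δv₂ = v_c2 − v_a = 530.6 m/s.

Δv ≈ 530.6 m/s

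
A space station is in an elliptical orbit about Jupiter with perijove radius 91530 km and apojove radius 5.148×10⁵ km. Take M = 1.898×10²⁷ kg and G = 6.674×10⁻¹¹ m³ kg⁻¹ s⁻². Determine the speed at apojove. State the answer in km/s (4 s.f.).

v ≈ 8.619 km/s

μ = GM = 6.674×10⁻¹¹ × 1.898×10²⁷ = 1.267×10¹⁷ m³/s².
Semi-major axis a = (r_p + r_a)/2 = 3.0316×10⁵ km = 3.032×10⁸ m.
Vis-viva: v² = μ(2/r − 1/a) = 1.267×10¹⁷ × (3.885×10⁻⁹ − 3.299×10⁻⁹) = 7.429×10⁷ m²/s².
v = 8619 m/s = 8.619 km/s.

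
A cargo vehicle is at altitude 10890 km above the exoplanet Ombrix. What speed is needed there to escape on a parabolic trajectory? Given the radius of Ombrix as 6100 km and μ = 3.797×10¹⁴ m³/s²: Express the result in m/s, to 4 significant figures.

v_esc ≈ 6686 m/s

r = 6100 + 10890 = 16990 km = 1.6990×10⁷ m.
Escape speed v_esc = √(2μ/r) = √(2 × 3.797×10¹⁴ / 1.699×10⁷) = √(4.470×10⁷) = 6686 m/s.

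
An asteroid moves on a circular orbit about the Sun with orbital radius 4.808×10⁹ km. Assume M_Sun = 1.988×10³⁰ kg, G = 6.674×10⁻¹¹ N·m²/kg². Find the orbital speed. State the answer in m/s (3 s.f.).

v ≈ 5250 m/s

μ = GM = 6.674×10⁻¹¹ × 1.988×10³⁰ = 1.327×10²⁰ m³/s².
r = 4.808×10⁹ km = 4.808×10¹² m.
For a circular orbit v = √(μ/r) = √(1.327×10²⁰ / 4.808×10¹²) = √(2.760×10⁷) = 5253 m/s.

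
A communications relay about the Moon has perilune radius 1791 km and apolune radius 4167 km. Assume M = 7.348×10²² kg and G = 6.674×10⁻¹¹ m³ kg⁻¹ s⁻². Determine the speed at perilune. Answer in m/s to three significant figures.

μ = GM = 6.674×10⁻¹¹ × 7.348×10²² = 4.904×10¹² m³/s².
Semi-major axis a = (r_p + r_a)/2 = 2979.0 km = 2.979×10⁶ m.
Vis-viva: v² = μ(2/r − 1/a) = 4.904×10¹² × (1.117×10⁻⁶ − 3.357×10⁻⁷) = 3.830×10⁶ m²/s².
v = 1957 m/s.

v ≈ 1960 m/s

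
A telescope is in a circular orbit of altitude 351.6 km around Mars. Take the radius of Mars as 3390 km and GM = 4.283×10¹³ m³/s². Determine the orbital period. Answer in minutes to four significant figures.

r = 3390 + 351.6 = 3741.6 km = 3.7416×10⁶ m.
Kepler's third law: T = 2π√(r³/μ) = 2π√((3.742×10⁶)³ / 4.283×10¹³).
r³/μ = 1.223×10⁶ s², so T = 2π × 1.106×10³ = 6.949×10³ s.
Converting: 6.949×10³ s ÷ 60.00 = 115.8 minutes.

T ≈ 115.8 minutes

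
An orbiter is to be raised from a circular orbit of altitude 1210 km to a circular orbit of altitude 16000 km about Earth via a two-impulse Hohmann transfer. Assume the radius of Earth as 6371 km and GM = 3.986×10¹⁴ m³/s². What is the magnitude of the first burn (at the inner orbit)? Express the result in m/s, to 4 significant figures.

Δv ≈ 1611 m/s

r₁ = 6371 + 1210 = 7581.0 km = 7.5810×10⁶ m.
r₂ = 6371 + 16000 = 22371 km = 2.2371×10⁷ m.
Transfer ellipse a_t = (r₁ + r₂)/2 = 1.498×10⁷ m.
At r₁: circular v_c1 = √(μ/r₁) = 7251 m/s; transfer-perigee v_p = √[μ(2/r₁ − 1/a_t)] = 8862 m/s.
Δv₁ = v_p − v_c1 = 1611 m/s.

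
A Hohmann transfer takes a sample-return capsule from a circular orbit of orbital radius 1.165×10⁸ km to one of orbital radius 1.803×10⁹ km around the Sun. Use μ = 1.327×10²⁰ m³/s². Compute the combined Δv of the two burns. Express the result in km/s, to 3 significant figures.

r₁ = 1.165×10⁸ km = 1.165×10¹¹ m.
r₂ = 1.803×10⁹ km = 1.803×10¹² m.
Transfer ellipse a_t = (r₁ + r₂)/2 = 9.598×10¹¹ m.
At r₁: circular v_c1 = √(μ/r₁) = 33750 m/s; transfer-perihelion v_p = √[μ(2/r₁ − 1/a_t)] = 46260 m/s.
Δv₁ = v_p − v_c1 = 12510 m/s.
At r₂: circular v_c2 = √(μ/r₂) = 8579 m/s; transfer-aphelion v_a = √[μ(2/r₂ − 1/a_t)] = 2989 m/s.
Δv₂ = v_c2 − v_a = 5590 m/s.
Total Δv = Δv₁ + Δv₂ = 18100 m/s = 18.10 km/s.

Δv_total ≈ 18.1 km/s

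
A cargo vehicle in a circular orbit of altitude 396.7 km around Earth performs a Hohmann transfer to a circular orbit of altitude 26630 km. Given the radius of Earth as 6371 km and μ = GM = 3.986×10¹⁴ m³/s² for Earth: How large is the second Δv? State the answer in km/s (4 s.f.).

r₁ = 6371 + 396.7 = 6767.7 km = 6.7677×10⁶ m.
r₂ = 6371 + 26630 = 33001 km = 3.3001×10⁷ m.
Transfer ellipse a_t = (r₁ + r₂)/2 = 1.988×10⁷ m.
At r₁: circular v_c1 = √(μ/r₁) = 7674 m/s; transfer-perigee v_p = √[μ(2/r₁ − 1/a_t)] = 9887 m/s.
At r₂: circular v_c2 = √(μ/r₂) = 3475 m/s; transfer-apogee v_a = √[μ(2/r₂ − 1/a_t)] = 2028 m/s.
Δv₂ = v_c2 − v_a = 1448 m/s.
= 1.448 km/s.

Δv ≈ 1.448 km/s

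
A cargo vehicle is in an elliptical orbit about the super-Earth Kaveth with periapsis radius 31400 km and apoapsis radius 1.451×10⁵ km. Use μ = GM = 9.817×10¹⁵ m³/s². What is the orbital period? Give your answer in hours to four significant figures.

T ≈ 14.60 hours

Semi-major axis a = (r_p + r_a)/2 = (31400 + 1.4510×10⁵)/2 = 88250 km = 8.825×10⁷ m.
By Kepler's third law T = 2π√(a³/μ) = 2π × 8.367×10³ = 5.257×10⁴ s.
= 14.60 hours.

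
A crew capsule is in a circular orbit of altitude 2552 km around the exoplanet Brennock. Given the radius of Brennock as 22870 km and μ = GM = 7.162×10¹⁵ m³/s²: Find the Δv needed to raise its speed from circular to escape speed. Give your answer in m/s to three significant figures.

r = 22870 + 2552 = 25422 km = 2.5422×10⁷ m.
Circular speed v_c = √(μ/r) = 16780 m/s.
Escape speed v_esc = √(2μ/r) = √2 × v_c = 23740 m/s.
Δv = v_esc − v_c = 6952 m/s.

Δv ≈ 6950 m/s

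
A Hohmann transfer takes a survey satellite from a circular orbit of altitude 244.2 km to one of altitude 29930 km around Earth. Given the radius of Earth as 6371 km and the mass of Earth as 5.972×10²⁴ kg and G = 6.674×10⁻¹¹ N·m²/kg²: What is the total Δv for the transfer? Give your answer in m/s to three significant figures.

μ = GM = 6.674×10⁻¹¹ × 5.972×10²⁴ = 3.986×10¹⁴ m³/s².
r₁ = 6371 + 244.2 = 6615.2 km = 6.6152×10⁶ m.
r₂ = 6371 + 29930 = 36301 km = 3.6301×10⁷ m.
Transfer ellipse a_t = (r₁ + r₂)/2 = 2.146×10⁷ m.
At r₁: circular v_c1 = √(μ/r₁) = 7762 m/s; transfer-perigee v_p = √[μ(2/r₁ − 1/a_t)] = 10100 m/s.
Δv₁ = v_p − v_c1 = 2334 m/s.
At r₂: circular v_c2 = √(μ/r₂) = 3314 m/s; transfer-apogee v_a = √[μ(2/r₂ − 1/a_t)] = 1840 m/s.
Δv₂ = v_c2 − v_a = 1474 m/s.
Total Δv = Δv₁ + Δv₂ = 3808 m/s.

Δv_total ≈ 3810 m/s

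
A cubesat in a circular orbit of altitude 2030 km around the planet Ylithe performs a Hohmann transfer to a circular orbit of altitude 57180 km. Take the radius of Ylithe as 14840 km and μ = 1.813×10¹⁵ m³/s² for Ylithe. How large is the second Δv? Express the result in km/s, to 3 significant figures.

Δv ≈ 1.93 km/s

r₁ = 14840 + 2030 = 16870 km = 1.6870×10⁷ m.
r₂ = 14840 + 57180 = 72020 km = 7.2020×10⁷ m.
Transfer ellipse a_t = (r₁ + r₂)/2 = 4.444×10⁷ m.
At r₁: circular v_c1 = √(μ/r₁) = 10370 m/s; transfer-periapsis v_p = √[μ(2/r₁ − 1/a_t)] = 13200 m/s.
At r₂: circular v_c2 = √(μ/r₂) = 5017 m/s; transfer-apoapsis v_a = √[μ(2/r₂ − 1/a_t)] = 3091 m/s.
Δv₂ = v_c2 − v_a = 1926 m/s.
= 1.926 km/s.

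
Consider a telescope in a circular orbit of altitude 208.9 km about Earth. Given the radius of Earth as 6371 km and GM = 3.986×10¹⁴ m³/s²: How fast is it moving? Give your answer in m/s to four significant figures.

v ≈ 7783 m/s

r = 6371 + 208.9 = 6579.9 km = 6.5799×10⁶ m.
For a circular orbit v = √(μ/r) = √(3.986×10¹⁴ / 6.580×10⁶) = √(6.058×10⁷) = 7783 m/s.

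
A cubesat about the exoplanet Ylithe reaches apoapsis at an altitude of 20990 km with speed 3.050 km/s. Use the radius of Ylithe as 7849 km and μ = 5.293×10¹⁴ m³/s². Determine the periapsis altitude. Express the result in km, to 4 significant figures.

r_a = 7849 + 20990 = 28839 km = 2.884×10⁷ m.
Specific energy ε = v²/2 − μ/r = -1.370×10⁷ J/kg, so a = −μ/(2ε) = 1.931×10⁷ m.
The apsides satisfy r_p + r_a = 2a, so the periapsis radius is 2a − r_a = 9.789×10⁶ m = 9789.4 km.
Periapsis altitude = 9789.4 − 7849 = 1940.4 km.

periapsis altitude ≈ 1940 km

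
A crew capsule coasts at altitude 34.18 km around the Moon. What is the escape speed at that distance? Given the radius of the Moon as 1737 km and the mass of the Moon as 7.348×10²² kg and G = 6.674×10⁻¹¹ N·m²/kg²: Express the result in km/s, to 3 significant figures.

μ = GM = 6.674×10⁻¹¹ × 7.348×10²² = 4.904×10¹² m³/s².
r = 1737 + 34.18 = 1771.2 km = 1.7712×10⁶ m.
Escape speed v_esc = √(2μ/r) = √(2 × 4.904×10¹² / 1.771×10⁶) = √(5.538×10⁶) = 2353 m/s.
= 2.353 km/s.

v_esc ≈ 2.35 km/s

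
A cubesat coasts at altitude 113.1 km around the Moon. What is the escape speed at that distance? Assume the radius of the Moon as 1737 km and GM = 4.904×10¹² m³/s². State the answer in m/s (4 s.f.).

v_esc ≈ 2302 m/s

r = 1737 + 113.1 = 1850.1 km = 1.8501×10⁶ m.
Escape speed v_esc = √(2μ/r) = √(2 × 4.904×10¹² / 1.850×10⁶) = √(5.301×10⁶) = 2302 m/s.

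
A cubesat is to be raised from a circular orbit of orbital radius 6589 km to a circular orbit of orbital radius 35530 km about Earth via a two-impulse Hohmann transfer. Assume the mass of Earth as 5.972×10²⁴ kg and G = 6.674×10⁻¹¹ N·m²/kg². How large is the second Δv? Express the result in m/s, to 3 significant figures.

Δv ≈ 1480 m/s

μ = GM = 6.674×10⁻¹¹ × 5.972×10²⁴ = 3.986×10¹⁴ m³/s².
r₁ = 6589 km = 6.589×10⁶ m.
r₂ = 35530 km = 3.553×10⁷ m.
Transfer ellipse a_t = (r₁ + r₂)/2 = 2.106×10⁷ m.
At r₁: circular v_c1 = √(μ/r₁) = 7778 m/s; transfer-perigee v_p = √[μ(2/r₁ − 1/a_t)] = 10100 m/s.
At r₂: circular v_c2 = √(μ/r₂) = 3349 m/s; transfer-apogee v_a = √[μ(2/r₂ − 1/a_t)] = 1873 m/s.
Δv₂ = v_c2 − v_a = 1476 m/s.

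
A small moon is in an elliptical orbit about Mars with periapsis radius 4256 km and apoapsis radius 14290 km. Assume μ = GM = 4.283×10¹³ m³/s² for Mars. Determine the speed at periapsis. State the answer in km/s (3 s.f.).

Semi-major axis a = (r_p + r_a)/2 = 9273.0 km = 9.273×10⁶ m.
Vis-viva: v² = μ(2/r − 1/a) = 4.283×10¹³ × (4.699×10⁻⁷ − 1.078×10⁻⁷) = 1.551×10⁷ m²/s².
v = 3938 m/s = 3.938 km/s.

v ≈ 3.94 km/s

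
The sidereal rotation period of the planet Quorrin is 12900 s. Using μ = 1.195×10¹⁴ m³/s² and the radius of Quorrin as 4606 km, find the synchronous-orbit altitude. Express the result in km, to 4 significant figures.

h_sync ≈ 3351 km

A synchronous orbit has period T, so by Kepler's third law a = (μT²/4π²)^(1/3).
μT²/4π² = 1.195×10¹⁴ × (1.290×10⁴)² / 39.48 = 5.037×10²⁰ m³.
a = 7.957×10⁶ m = 7956.6 km.
Altitude h = a − R = 7956.6 − 4606 = 3350.6 km.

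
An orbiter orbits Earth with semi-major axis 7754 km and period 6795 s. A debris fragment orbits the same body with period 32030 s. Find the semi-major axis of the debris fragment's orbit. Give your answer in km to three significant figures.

Kepler's third law: a³ ∝ T², so a₂ = a₁ (T₂/T₁)^(2/3).
T₂/T₁ = 4.714, (T₂/T₁)^(2/3) = 2.811.
a₂ = 7754 × 2.811 = 21800 km.

a₂ ≈ 21800 km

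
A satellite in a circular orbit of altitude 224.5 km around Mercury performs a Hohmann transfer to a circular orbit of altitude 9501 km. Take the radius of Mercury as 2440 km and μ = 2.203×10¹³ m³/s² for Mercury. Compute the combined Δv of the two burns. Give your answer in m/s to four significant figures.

r₁ = 2440 + 224.5 = 2664.5 km = 2.6645×10⁶ m.
r₂ = 2440 + 9501 = 11941 km = 1.1941×10⁷ m.
Transfer ellipse a_t = (r₁ + r₂)/2 = 7.303×10⁶ m.
At r₁: circular v_c1 = √(μ/r₁) = 2875 m/s; transfer-periherm v_p = √[μ(2/r₁ − 1/a_t)] = 3677 m/s.
Δv₁ = v_p − v_c1 = 801.4 m/s.
At r₂: circular v_c2 = √(μ/r₂) = 1358 m/s; transfer-apoherm v_a = √[μ(2/r₂ − 1/a_t)] = 820.4 m/s.
Δv₂ = v_c2 − v_a = 537.8 m/s.
Total Δv = Δv₁ + Δv₂ = 1339 m/s.

Δv_total ≈ 1339 m/s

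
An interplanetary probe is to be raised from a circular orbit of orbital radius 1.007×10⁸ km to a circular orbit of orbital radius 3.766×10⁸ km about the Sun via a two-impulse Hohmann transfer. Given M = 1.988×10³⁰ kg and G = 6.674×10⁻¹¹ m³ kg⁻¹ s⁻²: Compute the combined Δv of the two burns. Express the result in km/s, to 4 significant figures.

μ = GM = 6.674×10⁻¹¹ × 1.988×10³⁰ = 1.327×10²⁰ m³/s².
r₁ = 1.007×10⁸ km = 1.007×10¹¹ m.
r₂ = 3.766×10⁸ km = 3.766×10¹¹ m.
Transfer ellipse a_t = (r₁ + r₂)/2 = 2.386×10¹¹ m.
At r₁: circular v_c1 = √(μ/r₁) = 36300 m/s; transfer-perihelion v_p = √[μ(2/r₁ − 1/a_t)] = 45600 m/s.
Δv₁ = v_p − v_c1 = 9300 m/s.
At r₂: circular v_c2 = √(μ/r₂) = 18770 m/s; transfer-aphelion v_a = √[μ(2/r₂ − 1/a_t)] = 12190 m/s.
Δv₂ = v_c2 − v_a = 6577 m/s.
Total Δv = Δv₁ + Δv₂ = 15880 m/s = 15.88 km/s.

Δv_total ≈ 15.88 km/s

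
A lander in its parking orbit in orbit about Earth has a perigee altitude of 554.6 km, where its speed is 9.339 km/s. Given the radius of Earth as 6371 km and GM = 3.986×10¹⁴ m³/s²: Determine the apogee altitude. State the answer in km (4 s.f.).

apogee altitude ≈ 15280 km

r_p = 6371 + 554.6 = 6925.6 km = 6.926×10⁶ m.
Specific energy ε = v²/2 − μ/r = -1.395×10⁷ J/kg, so a = −μ/(2ε) = 1.429×10⁷ m.
The apsides satisfy r_p + r_a = 2a, so the apogee radius is 2a − r_p = 2.166×10⁷ m = 21656 km.
Apogee altitude = 21656 − 6371 = 15285 km.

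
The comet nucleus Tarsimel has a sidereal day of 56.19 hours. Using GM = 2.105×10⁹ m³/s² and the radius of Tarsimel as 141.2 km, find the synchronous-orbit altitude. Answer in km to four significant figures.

T = 56.19 hours = 2.023×10⁵ s.
A synchronous orbit has period T, so by Kepler's third law a = (μT²/4π²)^(1/3).
μT²/4π² = 2.105×10⁹ × (2.023×10⁵)² / 39.48 = 2.182×10¹⁸ m³.
a = 1.297×10⁶ m = 1297.0 km.
Altitude h = a − R = 1297.0 − 141.2 = 1155.8 km.

h_sync ≈ 1156 km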